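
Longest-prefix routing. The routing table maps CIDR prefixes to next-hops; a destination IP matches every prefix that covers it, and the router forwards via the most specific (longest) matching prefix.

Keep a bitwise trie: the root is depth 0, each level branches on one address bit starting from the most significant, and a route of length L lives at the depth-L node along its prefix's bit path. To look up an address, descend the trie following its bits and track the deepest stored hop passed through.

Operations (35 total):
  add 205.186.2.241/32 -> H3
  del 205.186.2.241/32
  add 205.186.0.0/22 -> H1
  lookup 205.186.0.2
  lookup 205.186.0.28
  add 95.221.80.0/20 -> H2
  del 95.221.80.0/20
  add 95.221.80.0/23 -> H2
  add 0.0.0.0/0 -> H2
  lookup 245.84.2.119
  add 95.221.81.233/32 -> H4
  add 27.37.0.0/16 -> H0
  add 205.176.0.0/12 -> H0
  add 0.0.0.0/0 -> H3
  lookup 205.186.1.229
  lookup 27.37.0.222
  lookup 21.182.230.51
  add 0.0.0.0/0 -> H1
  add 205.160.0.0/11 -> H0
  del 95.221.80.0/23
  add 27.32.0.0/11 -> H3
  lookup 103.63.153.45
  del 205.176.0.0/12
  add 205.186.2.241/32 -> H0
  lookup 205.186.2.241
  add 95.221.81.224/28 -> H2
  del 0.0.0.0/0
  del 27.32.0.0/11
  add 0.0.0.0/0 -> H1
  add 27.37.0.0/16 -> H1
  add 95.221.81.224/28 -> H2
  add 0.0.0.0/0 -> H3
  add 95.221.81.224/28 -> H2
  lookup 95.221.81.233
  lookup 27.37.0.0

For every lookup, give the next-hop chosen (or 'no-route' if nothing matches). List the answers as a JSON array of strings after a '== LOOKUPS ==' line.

Trace:
  add 205.186.2.241/32 -> H3 at depth 32
  del 205.186.2.241/32 (clear depth 32)
  add 205.186.0.0/22 -> H1 at depth 22
  ? 205.186.0.2  path d0:-→d1:-→d2:-→d3:-→d4:-→d5:-→d6:-→d7:-→d8:-→d9:-→d10:-→d11:-→d12:-→d13:-→d14:-→d15:-→d16:-→d17:-→d18:-→d19:-→d20:-→d21:-→d22:H1  best=H1
  ? 205.186.0.28  path d0:-→d1:-→d2:-→d3:-→d4:-→d5:-→d6:-→d7:-→d8:-→d9:-→d10:-→d11:-→d12:-→d13:-→d14:-→d15:-→d16:-→d17:-→d18:-→d19:-→d20:-→d21:-→d22:H1  best=H1
  add 95.221.80.0/20 -> H2 at depth 20
  del 95.221.80.0/20 (clear depth 20)
  add 95.221.80.0/23 -> H2 at depth 23
  add 0.0.0.0/0 -> H2 at depth 0
  ? 245.84.2.119  path d0:H2→d1:-→d2:-  best=H2
  add 95.221.81.233/32 -> H4 at depth 32
  add 27.37.0.0/16 -> H0 at depth 16
  add 205.176.0.0/12 -> H0 at depth 12
  add 0.0.0.0/0 -> H3 at depth 0
  ? 205.186.1.229  path d0:H3→d1:-→d2:-→d3:-→d4:-→d5:-→d6:-→d7:-→d8:-→d9:-→d10:-→d11:-→d12:H0→d13:-→d14:-→d15:-→d16:-→d17:-→d18:-→d19:-→d20:-→d21:-→d22:H1  best=H1
  ? 27.37.0.222  path d0:H3→d1:-→d2:-→d3:-→d4:-→d5:-→d6:-→d7:-→d8:-→d9:-→d10:-→d11:-→d12:-→d13:-→d14:-→d15:-→d16:H0  best=H0
  ? 21.182.230.51  path d0:H3→d1:-→d2:-→d3:-→d4:-  best=H3
  add 0.0.0.0/0 -> H1 at depth 0
  add 205.160.0.0/11 -> H0 at depth 11
  del 95.221.80.0/23 (clear depth 23)
  add 27.32.0.0/11 -> H3 at depth 11
  ? 103.63.153.45  path d0:H1→d1:-→d2:-  best=H1
  del 205.176.0.0/12 (clear depth 12)
  add 205.186.2.241/32 -> H0 at depth 32
  ? 205.186.2.241  path d0:H1→d1:-→d2:-→d3:-→d4:-→d5:-→d6:-→d7:-→d8:-→d9:-→d10:-→d11:H0→d12:-→d13:-→d14:-→d15:-→d16:-→d17:-→d18:-→d19:-→d20:-→d21:-→d22:H1→d23:-→d24:-→d25:-→d26:-→d27:-→d28:-→d29:-→d30:-→d31:-→d32:H0  best=H0
  add 95.221.81.224/28 -> H2 at depth 28
  del 0.0.0.0/0 (clear depth 0)
  del 27.32.0.0/11 (clear depth 11)
  add 0.0.0.0/0 -> H1 at depth 0
  add 27.37.0.0/16 -> H1 at depth 16
  add 95.221.81.224/28 -> H2 at depth 28
  add 0.0.0.0/0 -> H3 at depth 0
  add 95.221.81.224/28 -> H2 at depth 28
  ? 95.221.81.233  path d0:H3→d1:-→d2:-→d3:-→d4:-→d5:-→d6:-→d7:-→d8:-→d9:-→d10:-→d11:-→d12:-→d13:-→d14:-→d15:-→d16:-→d17:-→d18:-→d19:-→d20:-→d21:-→d22:-→d23:-→d24:-→d25:-→d26:-→d27:-→d28:H2→d29:-→d30:-→d31:-→d32:H4  best=H4
  ? 27.37.0.0  path d0:H3→d1:-→d2:-→d3:-→d4:-→d5:-→d6:-→d7:-→d8:-→d9:-→d10:-→d11:-→d12:-→d13:-→d14:-→d15:-→d16:H1  best=H1

== LOOKUPS ==
["H1","H1","H2","H1","H0","H3","H1","H0","H4","H1"]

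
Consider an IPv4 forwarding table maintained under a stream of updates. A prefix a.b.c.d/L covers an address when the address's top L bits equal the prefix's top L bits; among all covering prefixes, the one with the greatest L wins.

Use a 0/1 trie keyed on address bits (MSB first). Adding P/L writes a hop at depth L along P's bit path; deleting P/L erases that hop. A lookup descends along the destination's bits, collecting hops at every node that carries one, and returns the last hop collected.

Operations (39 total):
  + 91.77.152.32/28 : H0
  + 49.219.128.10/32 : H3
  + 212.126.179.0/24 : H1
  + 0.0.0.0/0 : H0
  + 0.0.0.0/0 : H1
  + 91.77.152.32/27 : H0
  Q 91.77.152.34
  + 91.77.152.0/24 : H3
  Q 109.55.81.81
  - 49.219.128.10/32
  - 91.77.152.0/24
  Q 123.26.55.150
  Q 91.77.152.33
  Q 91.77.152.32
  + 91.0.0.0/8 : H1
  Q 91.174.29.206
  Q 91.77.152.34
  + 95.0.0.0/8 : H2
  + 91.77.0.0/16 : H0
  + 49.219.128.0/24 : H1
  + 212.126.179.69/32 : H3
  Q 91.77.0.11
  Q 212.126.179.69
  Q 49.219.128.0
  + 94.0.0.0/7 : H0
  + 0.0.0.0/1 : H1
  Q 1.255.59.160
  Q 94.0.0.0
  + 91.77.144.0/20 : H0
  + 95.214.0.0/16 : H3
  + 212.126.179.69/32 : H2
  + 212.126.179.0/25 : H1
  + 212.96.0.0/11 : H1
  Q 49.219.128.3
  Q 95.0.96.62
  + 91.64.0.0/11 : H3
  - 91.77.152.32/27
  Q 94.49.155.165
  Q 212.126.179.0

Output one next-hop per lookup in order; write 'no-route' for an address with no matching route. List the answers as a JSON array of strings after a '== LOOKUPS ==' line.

Apply in order:
  + 91.77.152.32/28 (H0) depth=28
  + 49.219.128.10/32 (H3) depth=32
  + 212.126.179.0/24 (H1) depth=24
  + 0.0.0.0/0 (H0) depth=0
  + 0.0.0.0/0 (H1) depth=0
  + 91.77.152.32/27 (H0) depth=27
  Q 91.77.152.34: descend 0101101101001101100110000010 ; hops seen [H1,H0,H0] ; pick H0
  + 91.77.152.0/24 (H3) depth=24
  Q 109.55.81.81: descend 01 ; hops seen [H1] ; pick H1
  del 49.219.128.10/32 (clear depth 32)
  del 91.77.152.0/24 (clear depth 24)
  Q 123.26.55.150: descend 01 ; hops seen [H1] ; pick H1
  Q 91.77.152.33: descend 0101101101001101100110000010 ; hops seen [H1,H0,H0] ; pick H0
  Q 91.77.152.32: descend 0101101101001101100110000010 ; hops seen [H1,H0,H0] ; pick H0
  + 91.0.0.0/8 (H1) depth=8
  Q 91.174.29.206: descend 01011011 ; hops seen [H1,H1] ; pick H1
  Q 91.77.152.34: descend 0101101101001101100110000010 ; hops seen [H1,H1,H0,H0] ; pick H0
  + 95.0.0.0/8 (H2) depth=8
  + 91.77.0.0/16 (H0) depth=16
  + 49.219.128.0/24 (H1) depth=24
  + 212.126.179.69/32 (H3) depth=32
  Q 91.77.0.11: descend 0101101101001101 ; hops seen [H1,H1,H0] ; pick H0
  Q 212.126.179.69: descend 11010100011111101011001101000101 ; hops seen [H1,H1,H3] ; pick H3
  Q 49.219.128.0: descend 0011000111011011100000000000 ; hops seen [H1,H1] ; pick H1
  + 94.0.0.0/7 (H0) depth=7
  + 0.0.0.0/1 (H1) depth=1
  Q 1.255.59.160: descend 00 ; hops seen [H1,H1] ; pick H1
  Q 94.0.0.0: descend 0101111 ; hops seen [H1,H1,H0] ; pick H0
  + 91.77.144.0/20 (H0) depth=20
  + 95.214.0.0/16 (H3) depth=16
  + 212.126.179.69/32 (H2) depth=32
  + 212.126.179.0/25 (H1) depth=25
  + 212.96.0.0/11 (H1) depth=11
  Q 49.219.128.3: descend 0011000111011011100000000000 ; hops seen [H1,H1,H1] ; pick H1
  Q 95.0.96.62: descend 01011111 ; hops seen [H1,H1,H0,H2] ; pick H2
  + 91.64.0.0/11 (H3) depth=11
  del 91.77.152.32/27 (clear depth 27)
  Q 94.49.155.165: descend 0101111 ; hops seen [H1,H1,H0] ; pick H0
  Q 212.126.179.0: descend 1101010001111110101100110 ; hops seen [H1,H1,H1,H1] ; pick H1

== LOOKUPS ==
["H0","H1","H1","H0","H0","H1","H0","H0","H3","H1","H1","H0","H1","H2","H0","H1"]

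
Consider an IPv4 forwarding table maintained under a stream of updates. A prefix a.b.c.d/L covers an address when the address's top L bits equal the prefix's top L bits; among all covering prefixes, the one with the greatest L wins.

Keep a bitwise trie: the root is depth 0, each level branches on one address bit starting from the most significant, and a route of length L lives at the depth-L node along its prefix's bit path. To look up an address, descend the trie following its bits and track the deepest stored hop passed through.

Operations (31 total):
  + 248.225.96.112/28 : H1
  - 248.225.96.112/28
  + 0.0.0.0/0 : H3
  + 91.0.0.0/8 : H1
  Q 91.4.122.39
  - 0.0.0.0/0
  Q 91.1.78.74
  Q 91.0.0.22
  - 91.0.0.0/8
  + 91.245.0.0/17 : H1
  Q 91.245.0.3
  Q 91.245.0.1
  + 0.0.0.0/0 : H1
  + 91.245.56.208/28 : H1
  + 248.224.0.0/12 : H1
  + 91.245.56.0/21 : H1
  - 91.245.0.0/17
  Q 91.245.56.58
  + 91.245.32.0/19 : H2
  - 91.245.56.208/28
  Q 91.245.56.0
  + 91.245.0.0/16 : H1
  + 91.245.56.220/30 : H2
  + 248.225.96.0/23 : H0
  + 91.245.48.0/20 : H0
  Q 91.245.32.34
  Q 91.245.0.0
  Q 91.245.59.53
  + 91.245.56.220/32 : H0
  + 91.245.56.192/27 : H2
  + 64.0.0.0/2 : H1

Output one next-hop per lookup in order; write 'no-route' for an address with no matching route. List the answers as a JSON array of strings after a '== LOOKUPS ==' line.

Trace:
  add 248.225.96.112/28 -> H1 at depth 28
  - 248.225.96.112/28 clear@28
  add 0.0.0.0/0 -> H3 at depth 0
  add 91.0.0.0/8 -> H1 at depth 8
  ? 91.4.122.39  path d0:H3→d1:-→d2:-→d3:-→d4:-→d5:-→d6:-→d7:-→d8:H1  best=H1
  - 0.0.0.0/0 clear@0
  ? 91.1.78.74  path d0:-→d1:-→d2:-→d3:-→d4:-→d5:-→d6:-→d7:-→d8:H1  best=H1
  ? 91.0.0.22  path d0:-→d1:-→d2:-→d3:-→d4:-→d5:-→d6:-→d7:-→d8:H1  best=H1
  - 91.0.0.0/8 clear@8
  add 91.245.0.0/17 -> H1 at depth 17
  ? 91.245.0.3  path d0:-→d1:-→d2:-→d3:-→d4:-→d5:-→d6:-→d7:-→d8:-→d9:-→d10:-→d11:-→d12:-→d13:-→d14:-→d15:-→d16:-→d17:H1  best=H1
  ? 91.245.0.1  path d0:-→d1:-→d2:-→d3:-→d4:-→d5:-→d6:-→d7:-→d8:-→d9:-→d10:-→d11:-→d12:-→d13:-→d14:-→d15:-→d16:-→d17:H1  best=H1
  add 0.0.0.0/0 -> H1 at depth 0
  add 91.245.56.208/28 -> H1 at depth 28
  add 248.224.0.0/12 -> H1 at depth 12
  add 91.245.56.0/21 -> H1 at depth 21
  - 91.245.0.0/17 clear@17
  ? 91.245.56.58  path d0:H1→d1:-→d2:-→d3:-→d4:-→d5:-→d6:-→d7:-→d8:-→d9:-→d10:-→d11:-→d12:-→d13:-→d14:-→d15:-→d16:-→d17:-→d18:-→d19:-→d20:-→d21:H1→d22:-→d23:-→d24:-  best=H1
  add 91.245.32.0/19 -> H2 at depth 19
  - 91.245.56.208/28 clear@28
  ? 91.245.56.0  path d0:H1→d1:-→d2:-→d3:-→d4:-→d5:-→d6:-→d7:-→d8:-→d9:-→d10:-→d11:-→d12:-→d13:-→d14:-→d15:-→d16:-→d17:-→d18:-→d19:H2→d20:-→d21:H1→d22:-→d23:-→d24:-  best=H1
  add 91.245.0.0/16 -> H1 at depth 16
  add 91.245.56.220/30 -> H2 at depth 30
  add 248.225.96.0/23 -> H0 at depth 23
  add 91.245.48.0/20 -> H0 at depth 20
  ? 91.245.32.34  path d0:H1→d1:-→d2:-→d3:-→d4:-→d5:-→d6:-→d7:-→d8:-→d9:-→d10:-→d11:-→d12:-→d13:-→d14:-→d15:-→d16:H1→d17:-→d18:-→d19:H2  best=H2
  ? 91.245.0.0  path d0:H1→d1:-→d2:-→d3:-→d4:-→d5:-→d6:-→d7:-→d8:-→d9:-→d10:-→d11:-→d12:-→d13:-→d14:-→d15:-→d16:H1→d17:-→d18:-  best=H1
  ? 91.245.59.53  path d0:H1→d1:-→d2:-→d3:-→d4:-→d5:-→d6:-→d7:-→d8:-→d9:-→d10:-→d11:-→d12:-→d13:-→d14:-→d15:-→d16:H1→d17:-→d18:-→d19:H2→d20:H0→d21:H1→d22:-  best=H1
  add 91.245.56.220/32 -> H0 at depth 32
  add 91.245.56.192/27 -> H2 at depth 27
  add 64.0.0.0/2 -> H1 at depth 2

== LOOKUPS ==
["H1","H1","H1","H1","H1","H1","H1","H2","H1","H1"]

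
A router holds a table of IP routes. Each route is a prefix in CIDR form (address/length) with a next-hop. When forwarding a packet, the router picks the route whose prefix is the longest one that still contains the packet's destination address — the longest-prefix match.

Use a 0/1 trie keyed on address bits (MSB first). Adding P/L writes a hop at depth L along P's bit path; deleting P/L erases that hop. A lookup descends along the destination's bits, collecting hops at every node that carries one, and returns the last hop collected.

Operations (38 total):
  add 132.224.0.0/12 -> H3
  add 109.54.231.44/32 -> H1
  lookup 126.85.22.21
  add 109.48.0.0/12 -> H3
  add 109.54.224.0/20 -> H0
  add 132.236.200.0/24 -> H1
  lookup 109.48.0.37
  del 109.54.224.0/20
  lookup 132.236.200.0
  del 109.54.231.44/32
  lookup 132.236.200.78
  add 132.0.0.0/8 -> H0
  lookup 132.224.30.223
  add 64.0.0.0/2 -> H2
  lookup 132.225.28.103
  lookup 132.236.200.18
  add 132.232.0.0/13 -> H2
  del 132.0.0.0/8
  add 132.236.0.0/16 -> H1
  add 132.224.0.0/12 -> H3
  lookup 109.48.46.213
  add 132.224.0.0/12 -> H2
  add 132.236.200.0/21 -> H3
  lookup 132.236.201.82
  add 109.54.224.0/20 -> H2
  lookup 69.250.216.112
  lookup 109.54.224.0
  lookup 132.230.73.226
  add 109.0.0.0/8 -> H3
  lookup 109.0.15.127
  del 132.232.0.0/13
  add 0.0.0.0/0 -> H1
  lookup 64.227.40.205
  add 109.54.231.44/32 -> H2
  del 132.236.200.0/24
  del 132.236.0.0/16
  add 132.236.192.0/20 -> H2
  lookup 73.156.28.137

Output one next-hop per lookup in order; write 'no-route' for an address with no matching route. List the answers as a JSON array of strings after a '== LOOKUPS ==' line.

Process each operation:
  + 132.224.0.0/12 (H3) depth=12
  + 109.54.231.44/32 (H1) depth=32
  lookup 126.85.22.21: bits 011 walk d0:-→d1:-→d2:-→d3:- -> no-route
  + 109.48.0.0/12 (H3) depth=12
  + 109.54.224.0/20 (H0) depth=20
  + 132.236.200.0/24 (H1) depth=24
  lookup 109.48.0.37: bits 0110110100110 walk d0:-→d1:-→d2:-→d3:-→d4:-→d5:-→d6:-→d7:-→d8:-→d9:-→d10:-→d11:-→d12:H3→d13:- -> H3
  - 109.54.224.0/20 clear@20
  lookup 132.236.200.0: bits 100001001110110011001000 walk d0:-→d1:-→d2:-→d3:-→d4:-→d5:-→d6:-→d7:-→d8:-→d9:-→d10:-→d11:-→d12:H3→d13:-→d14:-→d15:-→d16:-→d17:-→d18:-→d19:-→d20:-→d21:-→d22:-→d23:-→d24:H1 -> H1
  - 109.54.231.44/32 clear@32
  lookup 132.236.200.78: bits 100001001110110011001000 walk d0:-→d1:-→d2:-→d3:-→d4:-→d5:-→d6:-→d7:-→d8:-→d9:-→d10:-→d11:-→d12:H3→d13:-→d14:-→d15:-→d16:-→d17:-→d18:-→d19:-→d20:-→d21:-→d22:-→d23:-→d24:H1 -> H1
  + 132.0.0.0/8 (H0) depth=8
  lookup 132.224.30.223: bits 100001001110 walk d0:-→d1:-→d2:-→d3:-→d4:-→d5:-→d6:-→d7:-→d8:H0→d9:-→d10:-→d11:-→d12:H3 -> H3
  + 64.0.0.0/2 (H2) depth=2
  lookup 132.225.28.103: bits 100001001110 walk d0:-→d1:-→d2:-→d3:-→d4:-→d5:-→d6:-→d7:-→d8:H0→d9:-→d10:-→d11:-→d12:H3 -> H3
  lookup 132.236.200.18: bits 100001001110110011001000 walk d0:-→d1:-→d2:-→d3:-→d4:-→d5:-→d6:-→d7:-→d8:H0→d9:-→d10:-→d11:-→d12:H3→d13:-→d14:-→d15:-→d16:-→d17:-→d18:-→d19:-→d20:-→d21:-→d22:-→d23:-→d24:H1 -> H1
  + 132.232.0.0/13 (H2) depth=13
  - 132.0.0.0/8 clear@8
  + 132.236.0.0/16 (H1) depth=16
  + 132.224.0.0/12 (H3) depth=12
  lookup 109.48.46.213: bits 0110110100110 walk d0:-→d1:-→d2:H2→d3:-→d4:-→d5:-→d6:-→d7:-→d8:-→d9:-→d10:-→d11:-→d12:H3→d13:- -> H3
  + 132.224.0.0/12 (H2) depth=12
  + 132.236.200.0/21 (H3) depth=21
  lookup 132.236.201.82: bits 10000100111011001100100 walk d0:-→d1:-→d2:-→d3:-→d4:-→d5:-→d6:-→d7:-→d8:-→d9:-→d10:-→d11:-→d12:H2→d13:H2→d14:-→d15:-→d16:H1→d17:-→d18:-→d19:-→d20:-→d21:H3→d22:-→d23:- -> H3
  + 109.54.224.0/20 (H2) depth=20
  lookup 69.250.216.112: bits 01 walk d0:-→d1:-→d2:H2 -> H2
  lookup 109.54.224.0: bits 011011010011011011100 walk d0:-→d1:-→d2:H2→d3:-→d4:-→d5:-→d6:-→d7:-→d8:-→d9:-→d10:-→d11:-→d12:H3→d13:-→d14:-→d15:-→d16:-→d17:-→d18:-→d19:-→d20:H2→d21:- -> H2
  lookup 132.230.73.226: bits 100001001110 walk d0:-→d1:-→d2:-→d3:-→d4:-→d5:-→d6:-→d7:-→d8:-→d9:-→d10:-→d11:-→d12:H2 -> H2
  + 109.0.0.0/8 (H3) depth=8
  lookup 109.0.15.127: bits 0110110100 walk d0:-→d1:-→d2:H2→d3:-→d4:-→d5:-→d6:-→d7:-→d8:H3→d9:-→d10:- -> H3
  - 132.232.0.0/13 clear@13
  + 0.0.0.0/0 (H1) depth=0
  lookup 64.227.40.205: bits 01 walk d0:H1→d1:-→d2:H2 -> H2
  + 109.54.231.44/32 (H2) depth=32
  - 132.236.200.0/24 clear@24
  - 132.236.0.0/16 clear@16
  + 132.236.192.0/20 (H2) depth=20
  lookup 73.156.28.137: bits 01 walk d0:H1→d1:-→d2:H2 -> H2

== LOOKUPS ==
["no-route","H3","H1","H1","H3","H3","H1","H3","H3","H2","H2","H2","H3","H2","H2"]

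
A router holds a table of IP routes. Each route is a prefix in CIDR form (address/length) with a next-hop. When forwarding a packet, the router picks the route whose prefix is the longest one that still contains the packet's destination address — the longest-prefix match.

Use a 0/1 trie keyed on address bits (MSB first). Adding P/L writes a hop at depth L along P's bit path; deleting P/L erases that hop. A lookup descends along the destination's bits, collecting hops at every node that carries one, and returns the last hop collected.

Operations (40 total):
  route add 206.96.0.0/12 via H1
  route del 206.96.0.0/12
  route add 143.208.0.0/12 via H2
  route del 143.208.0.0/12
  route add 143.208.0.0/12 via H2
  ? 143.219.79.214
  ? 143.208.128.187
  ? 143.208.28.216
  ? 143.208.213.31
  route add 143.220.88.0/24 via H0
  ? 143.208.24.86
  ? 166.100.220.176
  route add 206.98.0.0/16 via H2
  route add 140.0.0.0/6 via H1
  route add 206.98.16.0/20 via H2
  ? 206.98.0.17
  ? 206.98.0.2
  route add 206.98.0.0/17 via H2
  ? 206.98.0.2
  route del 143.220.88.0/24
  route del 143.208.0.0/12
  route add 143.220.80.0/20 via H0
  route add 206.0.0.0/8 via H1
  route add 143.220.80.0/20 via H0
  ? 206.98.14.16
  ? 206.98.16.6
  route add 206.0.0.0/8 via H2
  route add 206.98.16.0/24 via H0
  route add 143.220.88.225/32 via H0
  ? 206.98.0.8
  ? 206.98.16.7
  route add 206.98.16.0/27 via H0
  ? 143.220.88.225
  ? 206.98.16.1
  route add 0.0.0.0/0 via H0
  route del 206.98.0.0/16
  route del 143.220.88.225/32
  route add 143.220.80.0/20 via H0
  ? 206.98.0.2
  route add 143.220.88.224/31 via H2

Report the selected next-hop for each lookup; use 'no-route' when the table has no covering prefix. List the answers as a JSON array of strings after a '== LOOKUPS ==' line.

Trace:
  + 206.96.0.0/12 (H1) depth=12
  - 206.96.0.0/12 clear@12
  + 143.208.0.0/12 (H2) depth=12
  - 143.208.0.0/12 clear@12
  + 143.208.0.0/12 (H2) depth=12
  lookup 143.219.79.214: bits 100011111101 walk d0:-→d1:-→d2:-→d3:-→d4:-→d5:-→d6:-→d7:-→d8:-→d9:-→d10:-→d11:-→d12:H2 -> H2
  lookup 143.208.128.187: bits 100011111101 walk d0:-→d1:-→d2:-→d3:-→d4:-→d5:-→d6:-→d7:-→d8:-→d9:-→d10:-→d11:-→d12:H2 -> H2
  lookup 143.208.28.216: bits 100011111101 walk d0:-→d1:-→d2:-→d3:-→d4:-→d5:-→d6:-→d7:-→d8:-→d9:-→d10:-→d11:-→d12:H2 -> H2
  lookup 143.208.213.31: bits 100011111101 walk d0:-→d1:-→d2:-→d3:-→d4:-→d5:-→d6:-→d7:-→d8:-→d9:-→d10:-→d11:-→d12:H2 -> H2
  + 143.220.88.0/24 (H0) depth=24
  lookup 143.208.24.86: bits 100011111101 walk d0:-→d1:-→d2:-→d3:-→d4:-→d5:-→d6:-→d7:-→d8:-→d9:-→d10:-→d11:-→d12:H2 -> H2
  lookup 166.100.220.176: bits 10 walk d0:-→d1:-→d2:- -> no-route
  + 206.98.0.0/16 (H2) depth=16
  + 140.0.0.0/6 (H1) depth=6
  + 206.98.16.0/20 (H2) depth=20
  lookup 206.98.0.17: bits 1100111001100010000 walk d0:-→d1:-→d2:-→d3:-→d4:-→d5:-→d6:-→d7:-→d8:-→d9:-→d10:-→d11:-→d12:-→d13:-→d14:-→d15:-→d16:H2→d17:-→d18:-→d19:- -> H2
  lookup 206.98.0.2: bits 1100111001100010000 walk d0:-→d1:-→d2:-→d3:-→d4:-→d5:-→d6:-→d7:-→d8:-→d9:-→d10:-→d11:-→d12:-→d13:-→d14:-→d15:-→d16:H2→d17:-→d18:-→d19:- -> H2
  + 206.98.0.0/17 (H2) depth=17
  lookup 206.98.0.2: bits 1100111001100010000 walk d0:-→d1:-→d2:-→d3:-→d4:-→d5:-→d6:-→d7:-→d8:-→d9:-→d10:-→d11:-→d12:-→d13:-→d14:-→d15:-→d16:H2→d17:H2→d18:-→d19:- -> H2
  - 143.220.88.0/24 clear@24
  - 143.208.0.0/12 clear@12
  + 143.220.80.0/20 (H0) depth=20
  + 206.0.0.0/8 (H1) depth=8
  + 143.220.80.0/20 (H0) depth=20
  lookup 206.98.14.16: bits 1100111001100010000 walk d0:-→d1:-→d2:-→d3:-→d4:-→d5:-→d6:-→d7:-→d8:H1→d9:-→d10:-→d11:-→d12:-→d13:-→d14:-→d15:-→d16:H2→d17:H2→d18:-→d19:- -> H2
  lookup 206.98.16.6: bits 11001110011000100001 walk d0:-→d1:-→d2:-→d3:-→d4:-→d5:-→d6:-→d7:-→d8:H1→d9:-→d10:-→d11:-→d12:-→d13:-→d14:-→d15:-→d16:H2→d17:H2→d18:-→d19:-→d20:H2 -> H2
  + 206.0.0.0/8 (H2) depth=8
  + 206.98.16.0/24 (H0) depth=24
  + 143.220.88.225/32 (H0) depth=32
  lookup 206.98.0.8: bits 1100111001100010000 walk d0:-→d1:-→d2:-→d3:-→d4:-→d5:-→d6:-→d7:-→d8:H2→d9:-→d10:-→d11:-→d12:-→d13:-→d14:-→d15:-→d16:H2→d17:H2→d18:-→d19:- -> H2
  lookup 206.98.16.7: bits 110011100110001000010000 walk d0:-→d1:-→d2:-→d3:-→d4:-→d5:-→d6:-→d7:-→d8:H2→d9:-→d10:-→d11:-→d12:-→d13:-→d14:-→d15:-→d16:H2→d17:H2→d18:-→d19:-→d20:H2→d21:-→d22:-→d23:-→d24:H0 -> H0
  + 206.98.16.0/27 (H0) depth=27
  lookup 143.220.88.225: bits 10001111110111000101100011100001 walk d0:-→d1:-→d2:-→d3:-→d4:-→d5:-→d6:H1→d7:-→d8:-→d9:-→d10:-→d11:-→d12:-→d13:-→d14:-→d15:-→d16:-→d17:-→d18:-→d19:-→d20:H0→d21:-→d22:-→d23:-→d24:-→d25:-→d26:-→d27:-→d28:-→d29:-→d30:-→d31:-→d32:H0 -> H0
  lookup 206.98.16.1: bits 110011100110001000010000000 walk d0:-→d1:-→d2:-→d3:-→d4:-→d5:-→d6:-→d7:-→d8:H2→d9:-→d10:-→d11:-→d12:-→d13:-→d14:-→d15:-→d16:H2→d17:H2→d18:-→d19:-→d20:H2→d21:-→d22:-→d23:-→d24:H0→d25:-→d26:-→d27:H0 -> H0
  + 0.0.0.0/0 (H0) depth=0
  - 206.98.0.0/16 clear@16
  - 143.220.88.225/32 clear@32
  + 143.220.80.0/20 (H0) depth=20
  lookup 206.98.0.2: bits 1100111001100010000 walk d0:H0→d1:-→d2:-→d3:-→d4:-→d5:-→d6:-→d7:-→d8:H2→d9:-→d10:-→d11:-→d12:-→d13:-→d14:-→d15:-→d16:-→d17:H2→d18:-→d19:- -> H2
  + 143.220.88.224/31 (H2) depth=31

== LOOKUPS ==
["H2","H2","H2","H2","H2","no-route","H2","H2","H2","H2","H2","H2","H0","H0","H0","H2"]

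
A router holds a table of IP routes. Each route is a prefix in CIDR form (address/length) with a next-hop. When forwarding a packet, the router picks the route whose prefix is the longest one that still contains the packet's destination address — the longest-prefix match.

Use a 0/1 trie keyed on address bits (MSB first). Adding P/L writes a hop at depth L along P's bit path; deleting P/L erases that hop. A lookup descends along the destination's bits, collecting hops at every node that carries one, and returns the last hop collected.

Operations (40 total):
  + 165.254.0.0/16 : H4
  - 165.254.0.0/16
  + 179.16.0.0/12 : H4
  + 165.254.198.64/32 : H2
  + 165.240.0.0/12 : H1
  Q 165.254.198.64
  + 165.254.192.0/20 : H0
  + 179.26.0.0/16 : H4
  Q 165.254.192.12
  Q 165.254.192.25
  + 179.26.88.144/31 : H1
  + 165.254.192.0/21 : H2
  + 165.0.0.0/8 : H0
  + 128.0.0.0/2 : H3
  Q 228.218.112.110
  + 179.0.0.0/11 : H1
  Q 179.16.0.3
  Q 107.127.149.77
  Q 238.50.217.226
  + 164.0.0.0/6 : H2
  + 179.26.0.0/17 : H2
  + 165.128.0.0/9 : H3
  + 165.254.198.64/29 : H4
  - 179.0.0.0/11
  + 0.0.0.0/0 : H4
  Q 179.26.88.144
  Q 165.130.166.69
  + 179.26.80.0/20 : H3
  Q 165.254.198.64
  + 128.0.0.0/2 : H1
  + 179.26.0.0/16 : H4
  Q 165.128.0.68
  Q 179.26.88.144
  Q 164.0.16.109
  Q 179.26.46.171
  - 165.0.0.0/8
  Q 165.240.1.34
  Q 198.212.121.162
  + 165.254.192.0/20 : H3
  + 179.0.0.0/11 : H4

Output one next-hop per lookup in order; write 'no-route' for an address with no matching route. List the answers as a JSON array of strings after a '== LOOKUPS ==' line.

Process each operation:
  add 165.254.0.0/16 -> H4 at depth 16
  del 165.254.0.0/16 (clear depth 16)
  add 179.16.0.0/12 -> H4 at depth 12
  add 165.254.198.64/32 -> H2 at depth 32
  add 165.240.0.0/12 -> H1 at depth 12
  Q 165.254.198.64: descend 10100101111111101100011001000000 ; hops seen [H1,H2] ; pick H2
  add 165.254.192.0/20 -> H0 at depth 20
  add 179.26.0.0/16 -> H4 at depth 16
  Q 165.254.192.12: descend 101001011111111011000 ; hops seen [H1,H0] ; pick H0
  Q 165.254.192.25: descend 101001011111111011000 ; hops seen [H1,H0] ; pick H0
  add 179.26.88.144/31 -> H1 at depth 31
  add 165.254.192.0/21 -> H2 at depth 21
  add 165.0.0.0/8 -> H0 at depth 8
  add 128.0.0.0/2 -> H3 at depth 2
  Q 228.218.112.110: descend 1 ; hops seen [∅] ; pick no-route
  add 179.0.0.0/11 -> H1 at depth 11
  Q 179.16.0.3: descend 101100110001 ; hops seen [H3,H1,H4] ; pick H4
  Q 107.127.149.77: descend ε ; hops seen [∅] ; pick no-route
  Q 238.50.217.226: descend 1 ; hops seen [∅] ; pick no-route
  add 164.0.0.0/6 -> H2 at depth 6
  add 179.26.0.0/17 -> H2 at depth 17
  add 165.128.0.0/9 -> H3 at depth 9
  add 165.254.198.64/29 -> H4 at depth 29
  del 179.0.0.0/11 (clear depth 11)
  add 0.0.0.0/0 -> H4 at depth 0
  Q 179.26.88.144: descend 1011001100011010010110001001000 ; hops seen [H4,H3,H4,H4,H2,H1] ; pick H1
  Q 165.130.166.69: descend 101001011 ; hops seen [H4,H3,H2,H0,H3] ; pick H3
  add 179.26.80.0/20 -> H3 at depth 20
  Q 165.254.198.64: descend 10100101111111101100011001000000 ; hops seen [H4,H3,H2,H0,H3,H1,H0,H2,H4,H2] ; pick H2
  add 128.0.0.0/2 -> H1 at depth 2
  add 179.26.0.0/16 -> H4 at depth 16
  Q 165.128.0.68: descend 101001011 ; hops seen [H4,H1,H2,H0,H3] ; pick H3
  Q 179.26.88.144: descend 1011001100011010010110001001000 ; hops seen [H4,H1,H4,H4,H2,H3,H1] ; pick H1
  Q 164.0.16.109: descend 1010010 ; hops seen [H4,H1,H2] ; pick H2
  Q 179.26.46.171: descend 10110011000110100 ; hops seen [H4,H1,H4,H4,H2] ; pick H2
  del 165.0.0.0/8 (clear depth 8)
  Q 165.240.1.34: descend 101001011111 ; hops seen [H4,H1,H2,H3,H1] ; pick H1
  Q 198.212.121.162: descend 1 ; hops seen [H4] ; pick H4
  add 165.254.192.0/20 -> H3 at depth 20
  add 179.0.0.0/11 -> H4 at depth 11

== LOOKUPS ==
["H2","H0","H0","no-route","H4","no-route","no-route","H1","H3","H2","H3","H1","H2","H2","H1","H4"]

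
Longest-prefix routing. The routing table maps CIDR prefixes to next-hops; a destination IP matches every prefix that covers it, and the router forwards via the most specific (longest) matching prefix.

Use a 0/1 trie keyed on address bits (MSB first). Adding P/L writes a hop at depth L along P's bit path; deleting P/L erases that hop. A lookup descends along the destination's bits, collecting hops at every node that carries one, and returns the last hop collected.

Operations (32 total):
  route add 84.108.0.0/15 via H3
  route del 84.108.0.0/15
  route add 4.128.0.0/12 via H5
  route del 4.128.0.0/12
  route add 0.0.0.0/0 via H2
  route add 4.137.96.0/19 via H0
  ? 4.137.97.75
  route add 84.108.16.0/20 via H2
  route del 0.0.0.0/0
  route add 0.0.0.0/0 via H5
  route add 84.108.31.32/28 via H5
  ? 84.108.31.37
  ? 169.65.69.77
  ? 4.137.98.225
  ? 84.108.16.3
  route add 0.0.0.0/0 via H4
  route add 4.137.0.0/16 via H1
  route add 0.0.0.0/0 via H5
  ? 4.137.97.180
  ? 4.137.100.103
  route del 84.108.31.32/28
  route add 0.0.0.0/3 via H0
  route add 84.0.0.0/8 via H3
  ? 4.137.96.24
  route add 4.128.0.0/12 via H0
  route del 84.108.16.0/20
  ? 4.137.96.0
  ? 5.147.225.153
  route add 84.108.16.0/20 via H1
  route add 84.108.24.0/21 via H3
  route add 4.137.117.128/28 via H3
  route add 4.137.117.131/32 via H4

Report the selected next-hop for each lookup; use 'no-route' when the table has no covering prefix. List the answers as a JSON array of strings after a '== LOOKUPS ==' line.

Apply in order:
  add 84.108.0.0/15 -> H3 at depth 15
  - 84.108.0.0/15 clear@15
  add 4.128.0.0/12 -> H5 at depth 12
  - 4.128.0.0/12 clear@12
  add 0.0.0.0/0 -> H2 at depth 0
  add 4.137.96.0/19 -> H0 at depth 19
  ? 4.137.97.75  path d0:H2→d1:-→d2:-→d3:-→d4:-→d5:-→d6:-→d7:-→d8:-→d9:-→d10:-→d11:-→d12:-→d13:-→d14:-→d15:-→d16:-→d17:-→d18:-→d19:H0  best=H0
  add 84.108.16.0/20 -> H2 at depth 20
  - 0.0.0.0/0 clear@0
  add 0.0.0.0/0 -> H5 at depth 0
  add 84.108.31.32/28 -> H5 at depth 28
  ? 84.108.31.37  path d0:H5→d1:-→d2:-→d3:-→d4:-→d5:-→d6:-→d7:-→d8:-→d9:-→d10:-→d11:-→d12:-→d13:-→d14:-→d15:-→d16:-→d17:-→d18:-→d19:-→d20:H2→d21:-→d22:-→d23:-→d24:-→d25:-→d26:-→d27:-→d28:H5  best=H5
  ? 169.65.69.77  path d0:H5  best=H5
  ? 4.137.98.225  path d0:H5→d1:-→d2:-→d3:-→d4:-→d5:-→d6:-→d7:-→d8:-→d9:-→d10:-→d11:-→d12:-→d13:-→d14:-→d15:-→d16:-→d17:-→d18:-→d19:H0  best=H0
  ? 84.108.16.3  path d0:H5→d1:-→d2:-→d3:-→d4:-→d5:-→d6:-→d7:-→d8:-→d9:-→d10:-→d11:-→d12:-→d13:-→d14:-→d15:-→d16:-→d17:-→d18:-→d19:-→d20:H2  best=H2
  add 0.0.0.0/0 -> H4 at depth 0
  add 4.137.0.0/16 -> H1 at depth 16
  add 0.0.0.0/0 -> H5 at depth 0
  ? 4.137.97.180  path d0:H5→d1:-→d2:-→d3:-→d4:-→d5:-→d6:-→d7:-→d8:-→d9:-→d10:-→d11:-→d12:-→d13:-→d14:-→d15:-→d16:H1→d17:-→d18:-→d19:H0  best=H0
  ? 4.137.100.103  path d0:H5→d1:-→d2:-→d3:-→d4:-→d5:-→d6:-→d7:-→d8:-→d9:-→d10:-→d11:-→d12:-→d13:-→d14:-→d15:-→d16:H1→d17:-→d18:-→d19:H0  best=H0
  - 84.108.31.32/28 clear@28
  add 0.0.0.0/3 -> H0 at depth 3
  add 84.0.0.0/8 -> H3 at depth 8
  ? 4.137.96.24  path d0:H5→d1:-→d2:-→d3:H0→d4:-→d5:-→d6:-→d7:-→d8:-→d9:-→d10:-→d11:-→d12:-→d13:-→d14:-→d15:-→d16:H1→d17:-→d18:-→d19:H0  best=H0
  add 4.128.0.0/12 -> H0 at depth 12
  - 84.108.16.0/20 clear@20
  ? 4.137.96.0  path d0:H5→d1:-→d2:-→d3:H0→d4:-→d5:-→d6:-→d7:-→d8:-→d9:-→d10:-→d11:-→d12:H0→d13:-→d14:-→d15:-→d16:H1→d17:-→d18:-→d19:H0  best=H0
  ? 5.147.225.153  path d0:H5→d1:-→d2:-→d3:H0→d4:-→d5:-→d6:-→d7:-  best=H0
  add 84.108.16.0/20 -> H1 at depth 20
  add 84.108.24.0/21 -> H3 at depth 21
  add 4.137.117.128/28 -> H3 at depth 28
  add 4.137.117.131/32 -> H4 at depth 32

== LOOKUPS ==
["H0","H5","H5","H0","H2","H0","H0","H0","H0","H0"]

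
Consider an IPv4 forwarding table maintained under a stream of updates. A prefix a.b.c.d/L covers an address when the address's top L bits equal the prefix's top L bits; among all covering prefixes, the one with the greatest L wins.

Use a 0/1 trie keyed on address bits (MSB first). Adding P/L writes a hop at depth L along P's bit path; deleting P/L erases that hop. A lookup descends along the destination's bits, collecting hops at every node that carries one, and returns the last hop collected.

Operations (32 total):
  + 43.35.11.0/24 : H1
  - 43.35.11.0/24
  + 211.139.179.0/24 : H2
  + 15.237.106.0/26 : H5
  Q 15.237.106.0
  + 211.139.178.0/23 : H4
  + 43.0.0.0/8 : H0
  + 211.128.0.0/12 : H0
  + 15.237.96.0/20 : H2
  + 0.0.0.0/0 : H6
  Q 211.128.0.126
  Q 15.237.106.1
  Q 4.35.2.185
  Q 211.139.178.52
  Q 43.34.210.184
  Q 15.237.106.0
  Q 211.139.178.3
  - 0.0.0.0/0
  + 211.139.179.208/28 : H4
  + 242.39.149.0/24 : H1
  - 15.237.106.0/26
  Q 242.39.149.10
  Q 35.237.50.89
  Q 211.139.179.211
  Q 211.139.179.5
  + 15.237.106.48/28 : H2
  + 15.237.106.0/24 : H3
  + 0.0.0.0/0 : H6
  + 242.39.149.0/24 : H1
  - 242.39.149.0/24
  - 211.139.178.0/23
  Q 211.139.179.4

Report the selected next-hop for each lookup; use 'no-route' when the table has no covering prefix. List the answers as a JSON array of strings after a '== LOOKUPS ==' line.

Trace:
  add 43.35.11.0/24 -> H1 at depth 24
  del 43.35.11.0/24 (clear depth 24)
  add 211.139.179.0/24 -> H2 at depth 24
  add 15.237.106.0/26 -> H5 at depth 26
  lookup 15.237.106.0: bits 00001111111011010110101000 walk d0:-→d1:-→d2:-→d3:-→d4:-→d5:-→d6:-→d7:-→d8:-→d9:-→d10:-→d11:-→d12:-→d13:-→d14:-→d15:-→d16:-→d17:-→d18:-→d19:-→d20:-→d21:-→d22:-→d23:-→d24:-→d25:-→d26:H5 -> H5
  add 211.139.178.0/23 -> H4 at depth 23
  add 43.0.0.0/8 -> H0 at depth 8
  add 211.128.0.0/12 -> H0 at depth 12
  add 15.237.96.0/20 -> H2 at depth 20
  add 0.0.0.0/0 -> H6 at depth 0
  lookup 211.128.0.126: bits 110100111000 walk d0:H6→d1:-→d2:-→d3:-→d4:-→d5:-→d6:-→d7:-→d8:-→d9:-→d10:-→d11:-→d12:H0 -> H0
  lookup 15.237.106.1: bits 00001111111011010110101000 walk d0:H6→d1:-→d2:-→d3:-→d4:-→d5:-→d6:-→d7:-→d8:-→d9:-→d10:-→d11:-→d12:-→d13:-→d14:-→d15:-→d16:-→d17:-→d18:-→d19:-→d20:H2→d21:-→d22:-→d23:-→d24:-→d25:-→d26:H5 -> H5
  lookup 4.35.2.185: bits 0000 walk d0:H6→d1:-→d2:-→d3:-→d4:- -> H6
  lookup 211.139.178.52: bits 11010011100010111011001 walk d0:H6→d1:-→d2:-→d3:-→d4:-→d5:-→d6:-→d7:-→d8:-→d9:-→d10:-→d11:-→d12:H0→d13:-→d14:-→d15:-→d16:-→d17:-→d18:-→d19:-→d20:-→d21:-→d22:-→d23:H4 -> H4
  lookup 43.34.210.184: bits 001010110010001 walk d0:H6→d1:-→d2:-→d3:-→d4:-→d5:-→d6:-→d7:-→d8:H0→d9:-→d10:-→d11:-→d12:-→d13:-→d14:-→d15:- -> H0
  lookup 15.237.106.0: bits 00001111111011010110101000 walk d0:H6→d1:-→d2:-→d3:-→d4:-→d5:-→d6:-→d7:-→d8:-→d9:-→d10:-→d11:-→d12:-→d13:-→d14:-→d15:-→d16:-→d17:-→d18:-→d19:-→d20:H2→d21:-→d22:-→d23:-→d24:-→d25:-→d26:H5 -> H5
  lookup 211.139.178.3: bits 11010011100010111011001 walk d0:H6→d1:-→d2:-→d3:-→d4:-→d5:-→d6:-→d7:-→d8:-→d9:-→d10:-→d11:-→d12:H0→d13:-→d14:-→d15:-→d16:-→d17:-→d18:-→d19:-→d20:-→d21:-→d22:-→d23:H4 -> H4
  del 0.0.0.0/0 (clear depth 0)
  add 211.139.179.208/28 -> H4 at depth 28
  add 242.39.149.0/24 -> H1 at depth 24
  del 15.237.106.0/26 (clear depth 26)
  lookup 242.39.149.10: bits 111100100010011110010101 walk d0:-→d1:-→d2:-→d3:-→d4:-→d5:-→d6:-→d7:-→d8:-→d9:-→d10:-→d11:-→d12:-→d13:-→d14:-→d15:-→d16:-→d17:-→d18:-→d19:-→d20:-→d21:-→d22:-→d23:-→d24:H1 -> H1
  lookup 35.237.50.89: bits 0010 walk d0:-→d1:-→d2:-→d3:-→d4:- -> no-route
  lookup 211.139.179.211: bits 1101001110001011101100111101 walk d0:-→d1:-→d2:-→d3:-→d4:-→d5:-→d6:-→d7:-→d8:-→d9:-→d10:-→d11:-→d12:H0→d13:-→d14:-→d15:-→d16:-→d17:-→d18:-→d19:-→d20:-→d21:-→d22:-→d23:H4→d24:H2→d25:-→d26:-→d27:-→d28:H4 -> H4
  lookup 211.139.179.5: bits 110100111000101110110011 walk d0:-→d1:-→d2:-→d3:-→d4:-→d5:-→d6:-→d7:-→d8:-→d9:-→d10:-→d11:-→d12:H0→d13:-→d14:-→d15:-→d16:-→d17:-→d18:-→d19:-→d20:-→d21:-→d22:-→d23:H4→d24:H2 -> H2
  add 15.237.106.48/28 -> H2 at depth 28
  add 15.237.106.0/24 -> H3 at depth 24
  add 0.0.0.0/0 -> H6 at depth 0
  add 242.39.149.0/24 -> H1 at depth 24
  del 242.39.149.0/24 (clear depth 24)
  del 211.139.178.0/23 (clear depth 23)
  lookup 211.139.179.4: bits 110100111000101110110011 walk d0:H6→d1:-→d2:-→d3:-→d4:-→d5:-→d6:-→d7:-→d8:-→d9:-→d10:-→d11:-→d12:H0→d13:-→d14:-→d15:-→d16:-→d17:-→d18:-→d19:-→d20:-→d21:-→d22:-→d23:-→d24:H2 -> H2

== LOOKUPS ==
["H5","H0","H5","H6","H4","H0","H5","H4","H1","no-route","H4","H2","H2"]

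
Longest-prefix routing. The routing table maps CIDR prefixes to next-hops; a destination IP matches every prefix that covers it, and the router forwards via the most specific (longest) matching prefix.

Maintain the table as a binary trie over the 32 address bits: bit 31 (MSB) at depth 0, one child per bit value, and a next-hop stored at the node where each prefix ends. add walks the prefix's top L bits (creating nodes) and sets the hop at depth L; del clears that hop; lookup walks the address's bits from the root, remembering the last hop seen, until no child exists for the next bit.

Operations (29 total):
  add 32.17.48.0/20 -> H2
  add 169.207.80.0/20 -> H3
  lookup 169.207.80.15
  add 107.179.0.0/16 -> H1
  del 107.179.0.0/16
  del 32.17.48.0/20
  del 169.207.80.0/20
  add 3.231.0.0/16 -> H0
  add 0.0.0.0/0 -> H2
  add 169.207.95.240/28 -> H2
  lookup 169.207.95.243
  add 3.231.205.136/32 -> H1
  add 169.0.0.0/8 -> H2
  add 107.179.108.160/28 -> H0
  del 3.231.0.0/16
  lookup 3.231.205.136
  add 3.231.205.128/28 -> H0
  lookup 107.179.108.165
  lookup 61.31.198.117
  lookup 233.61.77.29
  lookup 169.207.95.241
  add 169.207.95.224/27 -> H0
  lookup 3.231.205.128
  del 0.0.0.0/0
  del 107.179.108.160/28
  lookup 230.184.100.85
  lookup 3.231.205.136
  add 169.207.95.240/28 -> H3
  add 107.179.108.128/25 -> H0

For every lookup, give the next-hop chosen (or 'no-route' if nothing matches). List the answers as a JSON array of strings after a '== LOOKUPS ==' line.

Apply in order:
  + 32.17.48.0/20 (H2) depth=20
  + 169.207.80.0/20 (H3) depth=20
  lookup 169.207.80.15: bits 10101001110011110101 walk d0:-→d1:-→d2:-→d3:-→d4:-→d5:-→d6:-→d7:-→d8:-→d9:-→d10:-→d11:-→d12:-→d13:-→d14:-→d15:-→d16:-→d17:-→d18:-→d19:-→d20:H3 -> H3
  + 107.179.0.0/16 (H1) depth=16
  del 107.179.0.0/16 (clear depth 16)
  del 32.17.48.0/20 (clear depth 20)
  del 169.207.80.0/20 (clear depth 20)
  + 3.231.0.0/16 (H0) depth=16
  + 0.0.0.0/0 (H2) depth=0
  + 169.207.95.240/28 (H2) depth=28
  lookup 169.207.95.243: bits 1010100111001111010111111111 walk d0:H2→d1:-→d2:-→d3:-→d4:-→d5:-→d6:-→d7:-→d8:-→d9:-→d10:-→d11:-→d12:-→d13:-→d14:-→d15:-→d16:-→d17:-→d18:-→d19:-→d20:-→d21:-→d22:-→d23:-→d24:-→d25:-→d26:-→d27:-→d28:H2 -> H2
  + 3.231.205.136/32 (H1) depth=32
  + 169.0.0.0/8 (H2) depth=8
  + 107.179.108.160/28 (H0) depth=28
  del 3.231.0.0/16 (clear depth 16)
  lookup 3.231.205.136: bits 00000011111001111100110110001000 walk d0:H2→d1:-→d2:-→d3:-→d4:-→d5:-→d6:-→d7:-→d8:-→d9:-→d10:-→d11:-→d12:-→d13:-→d14:-→d15:-→d16:-→d17:-→d18:-→d19:-→d20:-→d21:-→d22:-→d23:-→d24:-→d25:-→d26:-→d27:-→d28:-→d29:-→d30:-→d31:-→d32:H1 -> H1
  + 3.231.205.128/28 (H0) depth=28
  lookup 107.179.108.165: bits 0110101110110011011011001010 walk d0:H2→d1:-→d2:-→d3:-→d4:-→d5:-→d6:-→d7:-→d8:-→d9:-→d10:-→d11:-→d12:-→d13:-→d14:-→d15:-→d16:-→d17:-→d18:-→d19:-→d20:-→d21:-→d22:-→d23:-→d24:-→d25:-→d26:-→d27:-→d28:H0 -> H0
  lookup 61.31.198.117: bits 001 walk d0:H2→d1:-→d2:-→d3:- -> H2
  lookup 233.61.77.29: bits 1 walk d0:H2→d1:- -> H2
  lookup 169.207.95.241: bits 1010100111001111010111111111 walk d0:H2→d1:-→d2:-→d3:-→d4:-→d5:-→d6:-→d7:-→d8:H2→d9:-→d10:-→d11:-→d12:-→d13:-→d14:-→d15:-→d16:-→d17:-→d18:-→d19:-→d20:-→d21:-→d22:-→d23:-→d24:-→d25:-→d26:-→d27:-→d28:H2 -> H2
  + 169.207.95.224/27 (H0) depth=27
  lookup 3.231.205.128: bits 0000001111100111110011011000 walk d0:H2→d1:-→d2:-→d3:-→d4:-→d5:-→d6:-→d7:-→d8:-→d9:-→d10:-→d11:-→d12:-→d13:-→d14:-→d15:-→d16:-→d17:-→d18:-→d19:-→d20:-→d21:-→d22:-→d23:-→d24:-→d25:-→d26:-→d27:-→d28:H0 -> H0
  del 0.0.0.0/0 (clear depth 0)
  del 107.179.108.160/28 (clear depth 28)
  lookup 230.184.100.85: bits 1 walk d0:-→d1:- -> no-route
  lookup 3.231.205.136: bits 00000011111001111100110110001000 walk d0:-→d1:-→d2:-→d3:-→d4:-→d5:-→d6:-→d7:-→d8:-→d9:-→d10:-→d11:-→d12:-→d13:-→d14:-→d15:-→d16:-→d17:-→d18:-→d19:-→d20:-→d21:-→d22:-→d23:-→d24:-→d25:-→d26:-→d27:-→d28:H0→d29:-→d30:-→d31:-→d32:H1 -> H1
  + 169.207.95.240/28 (H3) depth=28
  + 107.179.108.128/25 (H0) depth=25

== LOOKUPS ==
["H3","H2","H1","H0","H2","H2","H2","H0","no-route","H1"]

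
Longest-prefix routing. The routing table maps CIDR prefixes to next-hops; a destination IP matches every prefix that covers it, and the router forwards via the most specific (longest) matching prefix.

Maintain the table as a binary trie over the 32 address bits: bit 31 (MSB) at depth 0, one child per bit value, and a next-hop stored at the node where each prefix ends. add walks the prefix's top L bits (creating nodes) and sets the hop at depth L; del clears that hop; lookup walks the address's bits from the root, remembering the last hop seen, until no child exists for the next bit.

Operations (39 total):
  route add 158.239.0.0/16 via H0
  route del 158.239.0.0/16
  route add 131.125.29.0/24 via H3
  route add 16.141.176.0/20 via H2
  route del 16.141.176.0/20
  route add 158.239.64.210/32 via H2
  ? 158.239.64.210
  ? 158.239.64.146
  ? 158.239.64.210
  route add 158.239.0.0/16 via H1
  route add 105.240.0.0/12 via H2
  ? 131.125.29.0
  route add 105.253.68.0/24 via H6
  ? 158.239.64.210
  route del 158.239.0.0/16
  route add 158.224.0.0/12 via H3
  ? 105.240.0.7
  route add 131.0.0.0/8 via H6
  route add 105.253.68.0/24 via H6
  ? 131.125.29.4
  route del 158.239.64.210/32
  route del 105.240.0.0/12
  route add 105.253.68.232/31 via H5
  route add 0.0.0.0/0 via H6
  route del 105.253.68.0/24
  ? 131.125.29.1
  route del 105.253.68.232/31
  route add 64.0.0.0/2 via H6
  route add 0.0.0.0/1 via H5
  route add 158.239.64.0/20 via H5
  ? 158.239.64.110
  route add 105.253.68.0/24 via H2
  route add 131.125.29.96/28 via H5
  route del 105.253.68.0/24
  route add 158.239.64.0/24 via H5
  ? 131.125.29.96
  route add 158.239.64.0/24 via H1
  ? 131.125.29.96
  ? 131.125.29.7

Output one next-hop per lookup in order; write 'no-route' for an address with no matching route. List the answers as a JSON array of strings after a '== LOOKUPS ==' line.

Process each operation:
  add 158.239.0.0/16 -> H0 at depth 16
  - 158.239.0.0/16 clear@16
  add 131.125.29.0/24 -> H3 at depth 24
  add 16.141.176.0/20 -> H2 at depth 20
  - 16.141.176.0/20 clear@20
  add 158.239.64.210/32 -> H2 at depth 32
  Q 158.239.64.210: descend 10011110111011110100000011010010 ; hops seen [H2] ; pick H2
  Q 158.239.64.146: descend 1001111011101111010000001 ; hops seen [∅] ; pick no-route
  Q 158.239.64.210: descend 10011110111011110100000011010010 ; hops seen [H2] ; pick H2
  add 158.239.0.0/16 -> H1 at depth 16
  add 105.240.0.0/12 -> H2 at depth 12
  Q 131.125.29.0: descend 100000110111110100011101 ; hops seen [H3] ; pick H3
  add 105.253.68.0/24 -> H6 at depth 24
  Q 158.239.64.210: descend 10011110111011110100000011010010 ; hops seen [H1,H2] ; pick H2
  - 158.239.0.0/16 clear@16
  add 158.224.0.0/12 -> H3 at depth 12
  Q 105.240.0.7: descend 011010011111 ; hops seen [H2] ; pick H2
  add 131.0.0.0/8 -> H6 at depth 8
  add 105.253.68.0/24 -> H6 at depth 24
  Q 131.125.29.4: descend 100000110111110100011101 ; hops seen [H6,H3] ; pick H3
  - 158.239.64.210/32 clear@32
  - 105.240.0.0/12 clear@12
  add 105.253.68.232/31 -> H5 at depth 31
  add 0.0.0.0/0 -> H6 at depth 0
  - 105.253.68.0/24 clear@24
  Q 131.125.29.1: descend 100000110111110100011101 ; hops seen [H6,H6,H3] ; pick H3
  - 105.253.68.232/31 clear@31
  add 64.0.0.0/2 -> H6 at depth 2
  add 0.0.0.0/1 -> H5 at depth 1
  add 158.239.64.0/20 -> H5 at depth 20
  Q 158.239.64.110: descend 100111101110111101000000 ; hops seen [H6,H3,H5] ; pick H5
  add 105.253.68.0/24 -> H2 at depth 24
  add 131.125.29.96/28 -> H5 at depth 28
  - 105.253.68.0/24 clear@24
  add 158.239.64.0/24 -> H5 at depth 24
  Q 131.125.29.96: descend 1000001101111101000111010110 ; hops seen [H6,H6,H3,H5] ; pick H5
  add 158.239.64.0/24 -> H1 at depth 24
  Q 131.125.29.96: descend 1000001101111101000111010110 ; hops seen [H6,H6,H3,H5] ; pick H5
  Q 131.125.29.7: descend 1000001101111101000111010 ; hops seen [H6,H6,H3] ; pick H3

== LOOKUPS ==
["H2","no-route","H2","H3","H2","H2","H3","H3","H5","H5","H5","H3"]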